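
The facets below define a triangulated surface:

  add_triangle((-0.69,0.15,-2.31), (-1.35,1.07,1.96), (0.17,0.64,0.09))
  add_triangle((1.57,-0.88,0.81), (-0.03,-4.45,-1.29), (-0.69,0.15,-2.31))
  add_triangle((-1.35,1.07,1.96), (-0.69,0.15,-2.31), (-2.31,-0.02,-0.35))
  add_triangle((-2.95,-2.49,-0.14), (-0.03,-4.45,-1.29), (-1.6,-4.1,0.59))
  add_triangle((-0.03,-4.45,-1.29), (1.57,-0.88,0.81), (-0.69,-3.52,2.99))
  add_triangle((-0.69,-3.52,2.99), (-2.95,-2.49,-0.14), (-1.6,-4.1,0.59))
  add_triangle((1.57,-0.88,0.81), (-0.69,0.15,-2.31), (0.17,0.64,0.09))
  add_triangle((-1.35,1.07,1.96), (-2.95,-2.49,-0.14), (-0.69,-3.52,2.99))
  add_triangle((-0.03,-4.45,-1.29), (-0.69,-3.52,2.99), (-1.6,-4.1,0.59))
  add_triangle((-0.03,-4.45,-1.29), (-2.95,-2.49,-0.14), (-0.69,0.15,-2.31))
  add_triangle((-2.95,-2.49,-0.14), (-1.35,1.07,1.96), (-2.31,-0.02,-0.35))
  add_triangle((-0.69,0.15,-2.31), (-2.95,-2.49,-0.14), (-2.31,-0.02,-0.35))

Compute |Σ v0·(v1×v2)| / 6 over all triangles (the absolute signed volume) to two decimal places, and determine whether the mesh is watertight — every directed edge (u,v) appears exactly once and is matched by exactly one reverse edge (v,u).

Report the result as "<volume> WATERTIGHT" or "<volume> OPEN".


35.38 OPEN

Per-triangle v0·(v1×v2)/6:
  t1: +0.5472
  t2: +2.2049
  t3: +1.0484
  t4: +3.1907
  t5: +5.2137
  t6: +3.1244
  t7: +0.3758
  t8: +6.2071
  t9: +3.7979
  t10: +5.4181
  t11: +2.1816
  t12: +2.0741
Σ = +35.3841 → |volume| = 35.38

Directed edges: 36 total; 4 unmatched, e.g. (-1.35,1.07,1.96)→(0.17,0.64,0.09) → open.


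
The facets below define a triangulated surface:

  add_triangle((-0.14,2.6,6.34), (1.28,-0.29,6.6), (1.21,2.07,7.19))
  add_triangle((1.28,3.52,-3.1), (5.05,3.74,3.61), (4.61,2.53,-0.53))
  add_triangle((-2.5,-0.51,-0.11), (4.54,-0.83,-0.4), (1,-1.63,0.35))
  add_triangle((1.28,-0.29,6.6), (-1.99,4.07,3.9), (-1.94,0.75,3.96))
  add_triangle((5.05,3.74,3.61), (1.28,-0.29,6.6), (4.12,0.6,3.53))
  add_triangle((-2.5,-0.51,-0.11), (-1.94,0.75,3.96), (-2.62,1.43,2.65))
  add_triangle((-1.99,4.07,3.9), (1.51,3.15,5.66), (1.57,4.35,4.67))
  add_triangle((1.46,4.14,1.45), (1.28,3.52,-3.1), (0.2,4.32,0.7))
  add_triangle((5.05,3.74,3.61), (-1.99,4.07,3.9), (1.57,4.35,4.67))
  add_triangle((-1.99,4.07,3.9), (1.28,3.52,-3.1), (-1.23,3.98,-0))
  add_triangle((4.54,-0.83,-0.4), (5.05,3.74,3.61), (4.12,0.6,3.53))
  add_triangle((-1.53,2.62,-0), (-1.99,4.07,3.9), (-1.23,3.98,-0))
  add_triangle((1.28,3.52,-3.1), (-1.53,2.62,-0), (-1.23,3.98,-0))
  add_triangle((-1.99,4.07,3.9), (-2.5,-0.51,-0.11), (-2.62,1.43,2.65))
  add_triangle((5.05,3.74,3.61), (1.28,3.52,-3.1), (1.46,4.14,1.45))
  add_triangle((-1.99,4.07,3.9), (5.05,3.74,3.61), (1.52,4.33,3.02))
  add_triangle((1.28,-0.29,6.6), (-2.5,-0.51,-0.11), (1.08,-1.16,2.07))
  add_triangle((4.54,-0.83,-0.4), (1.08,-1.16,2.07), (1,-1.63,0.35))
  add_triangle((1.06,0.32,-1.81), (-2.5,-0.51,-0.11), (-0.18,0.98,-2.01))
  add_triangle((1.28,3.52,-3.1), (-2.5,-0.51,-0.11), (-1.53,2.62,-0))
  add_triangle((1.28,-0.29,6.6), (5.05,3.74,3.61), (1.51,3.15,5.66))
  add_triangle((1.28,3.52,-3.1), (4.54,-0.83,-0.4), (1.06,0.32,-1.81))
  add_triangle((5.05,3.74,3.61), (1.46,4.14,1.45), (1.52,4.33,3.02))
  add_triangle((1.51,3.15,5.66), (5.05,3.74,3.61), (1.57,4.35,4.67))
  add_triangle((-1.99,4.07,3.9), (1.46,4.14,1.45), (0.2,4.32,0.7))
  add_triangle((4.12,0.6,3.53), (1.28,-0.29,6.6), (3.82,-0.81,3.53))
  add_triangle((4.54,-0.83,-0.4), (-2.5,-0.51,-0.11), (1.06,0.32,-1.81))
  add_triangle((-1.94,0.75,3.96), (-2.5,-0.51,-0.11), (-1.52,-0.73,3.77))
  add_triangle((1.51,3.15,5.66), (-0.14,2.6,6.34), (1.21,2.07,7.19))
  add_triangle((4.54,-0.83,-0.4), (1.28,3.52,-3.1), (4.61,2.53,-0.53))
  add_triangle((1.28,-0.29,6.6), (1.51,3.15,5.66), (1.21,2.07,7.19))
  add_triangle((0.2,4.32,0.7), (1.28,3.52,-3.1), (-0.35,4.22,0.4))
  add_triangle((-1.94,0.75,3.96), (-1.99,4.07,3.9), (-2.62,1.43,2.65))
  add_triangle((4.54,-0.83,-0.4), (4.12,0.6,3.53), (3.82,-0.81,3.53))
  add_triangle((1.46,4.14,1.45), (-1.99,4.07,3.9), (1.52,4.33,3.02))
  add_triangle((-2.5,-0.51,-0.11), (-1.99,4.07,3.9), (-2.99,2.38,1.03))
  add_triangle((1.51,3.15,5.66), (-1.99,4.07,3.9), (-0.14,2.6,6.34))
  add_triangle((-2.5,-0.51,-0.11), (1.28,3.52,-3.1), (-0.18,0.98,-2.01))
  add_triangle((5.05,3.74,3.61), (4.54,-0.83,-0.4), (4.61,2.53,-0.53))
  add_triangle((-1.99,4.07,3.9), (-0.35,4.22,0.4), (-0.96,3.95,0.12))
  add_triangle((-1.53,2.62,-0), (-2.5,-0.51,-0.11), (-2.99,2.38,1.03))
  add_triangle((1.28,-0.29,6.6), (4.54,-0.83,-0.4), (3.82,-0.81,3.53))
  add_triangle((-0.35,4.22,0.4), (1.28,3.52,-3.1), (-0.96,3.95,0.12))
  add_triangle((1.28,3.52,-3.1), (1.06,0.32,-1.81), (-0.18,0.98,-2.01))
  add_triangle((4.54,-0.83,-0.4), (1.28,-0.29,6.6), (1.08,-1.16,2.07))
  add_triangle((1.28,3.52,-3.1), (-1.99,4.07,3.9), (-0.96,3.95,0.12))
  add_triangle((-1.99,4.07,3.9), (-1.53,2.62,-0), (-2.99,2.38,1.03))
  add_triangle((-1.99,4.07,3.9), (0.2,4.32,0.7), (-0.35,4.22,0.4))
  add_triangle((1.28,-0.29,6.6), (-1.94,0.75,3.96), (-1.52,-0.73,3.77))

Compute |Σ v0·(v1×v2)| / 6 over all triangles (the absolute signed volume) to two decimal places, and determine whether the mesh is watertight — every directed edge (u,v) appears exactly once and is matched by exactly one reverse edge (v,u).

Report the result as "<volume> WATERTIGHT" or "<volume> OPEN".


Per-triangle v0·(v1×v2)/6:
  t1: +3.0105
  t2: +11.2691
  t3: +0.6822
  t4: +9.8428
  t5: +11.1195
  t6: +1.9911
  t7: +5.5863
  t8: +3.9784
  t9: +2.2752
  t10: +4.6200
  t11: +9.5845
  t12: +1.8634
  t13: +1.4812
  t14: +1.8933
  t15: +11.2160
  t16: +5.3333
  t17: +3.2991
  t18: +2.0518
  t19: +0.7000
  t20: +3.9475
  t21: +14.4942
  t22: +3.7147
  t23: +3.8817
  t24: +6.2213
  t25: +4.1813
  t26: +5.0791
  t27: +1.3845
  t28: +2.5395
  t29: +2.7167
  t30: +7.2719
  t31: +1.7716
  t32: +1.6695
  t33: +2.8575
  t34: +4.2879
  t35: +3.5414
  t36: +2.8015
  t37: +5.9358
  t38: +1.3814
  t39: +10.7855
  t40: +1.8587
  t41: +1.3352
  t42: -0.4032
  t43: +1.8085
  t44: +1.1158
  t45: +4.7974
  t46: -3.1961
  t47: +2.8990
  t48: +1.7176
  t49: +3.9692
Σ = +198.1645 → |volume| = 198.16

Directed edges: 147 total; 9 unmatched, e.g. (-0.14,2.6,6.34)→(1.28,-0.29,6.6) → open.

198.16 OPEN


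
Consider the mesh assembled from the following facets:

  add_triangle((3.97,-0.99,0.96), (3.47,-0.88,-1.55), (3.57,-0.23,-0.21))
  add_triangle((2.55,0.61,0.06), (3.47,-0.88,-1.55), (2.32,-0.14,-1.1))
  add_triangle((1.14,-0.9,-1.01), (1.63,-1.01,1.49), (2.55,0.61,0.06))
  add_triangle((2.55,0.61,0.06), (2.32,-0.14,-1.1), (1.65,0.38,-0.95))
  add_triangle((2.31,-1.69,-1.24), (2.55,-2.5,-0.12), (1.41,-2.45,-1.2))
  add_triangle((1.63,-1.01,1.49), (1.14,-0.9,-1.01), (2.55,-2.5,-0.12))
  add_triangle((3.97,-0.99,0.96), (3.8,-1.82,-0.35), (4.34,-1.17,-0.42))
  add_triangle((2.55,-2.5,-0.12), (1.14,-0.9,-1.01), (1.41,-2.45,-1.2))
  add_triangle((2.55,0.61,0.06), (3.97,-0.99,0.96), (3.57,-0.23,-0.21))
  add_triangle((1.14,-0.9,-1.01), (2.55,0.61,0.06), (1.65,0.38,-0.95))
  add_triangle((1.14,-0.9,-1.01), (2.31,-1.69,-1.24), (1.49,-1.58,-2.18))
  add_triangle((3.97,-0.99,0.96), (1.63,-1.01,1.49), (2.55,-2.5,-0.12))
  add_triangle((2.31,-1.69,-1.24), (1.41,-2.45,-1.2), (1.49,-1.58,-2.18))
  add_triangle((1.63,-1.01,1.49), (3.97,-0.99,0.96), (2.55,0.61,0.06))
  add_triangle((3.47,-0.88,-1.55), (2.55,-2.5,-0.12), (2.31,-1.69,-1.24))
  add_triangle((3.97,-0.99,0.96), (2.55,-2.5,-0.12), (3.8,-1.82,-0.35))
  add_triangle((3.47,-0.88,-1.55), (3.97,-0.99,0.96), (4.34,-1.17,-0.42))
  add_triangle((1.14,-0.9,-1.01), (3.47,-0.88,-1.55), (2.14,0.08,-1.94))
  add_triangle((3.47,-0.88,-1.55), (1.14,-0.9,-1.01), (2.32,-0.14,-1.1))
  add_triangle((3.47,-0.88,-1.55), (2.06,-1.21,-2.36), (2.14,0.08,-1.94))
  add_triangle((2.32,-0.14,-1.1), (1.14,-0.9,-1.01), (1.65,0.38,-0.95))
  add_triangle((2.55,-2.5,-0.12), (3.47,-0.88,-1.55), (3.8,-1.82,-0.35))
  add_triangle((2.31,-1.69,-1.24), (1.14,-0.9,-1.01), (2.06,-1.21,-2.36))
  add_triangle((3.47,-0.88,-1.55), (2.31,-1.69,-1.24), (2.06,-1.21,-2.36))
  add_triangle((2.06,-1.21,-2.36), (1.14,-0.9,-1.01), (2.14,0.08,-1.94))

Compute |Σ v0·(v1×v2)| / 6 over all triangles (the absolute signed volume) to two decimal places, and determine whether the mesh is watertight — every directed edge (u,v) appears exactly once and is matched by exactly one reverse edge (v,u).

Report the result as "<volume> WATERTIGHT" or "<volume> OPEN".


Per-triangle v0·(v1×v2)/6:
  t1: +1.0541
  t2: +0.3572
  t3: -1.3404
  t4: +0.2848
  t5: +0.7902
  t6: -0.3839
  t7: +0.7746
  t8: -0.5388
  t9: +0.6416
  t10: -0.4863
  t11: +0.0400
  t12: +1.6458
  t13: +0.6701
  t14: +0.6811
  t15: +0.8739
  t16: +1.1399
  t17: +0.1244
  t18: -0.5280
  t19: +0.1524
  t20: +0.9099
  t21: +0.1409
  t22: +0.9395
  t23: +0.0774
  t24: +0.8367
  t25: -0.1764
Σ = +8.6807 → |volume| = 8.68

Directed edges: 75 total; 9 unmatched, e.g. (3.47,-0.88,-1.55)→(3.57,-0.23,-0.21) → open.

8.68 OPEN


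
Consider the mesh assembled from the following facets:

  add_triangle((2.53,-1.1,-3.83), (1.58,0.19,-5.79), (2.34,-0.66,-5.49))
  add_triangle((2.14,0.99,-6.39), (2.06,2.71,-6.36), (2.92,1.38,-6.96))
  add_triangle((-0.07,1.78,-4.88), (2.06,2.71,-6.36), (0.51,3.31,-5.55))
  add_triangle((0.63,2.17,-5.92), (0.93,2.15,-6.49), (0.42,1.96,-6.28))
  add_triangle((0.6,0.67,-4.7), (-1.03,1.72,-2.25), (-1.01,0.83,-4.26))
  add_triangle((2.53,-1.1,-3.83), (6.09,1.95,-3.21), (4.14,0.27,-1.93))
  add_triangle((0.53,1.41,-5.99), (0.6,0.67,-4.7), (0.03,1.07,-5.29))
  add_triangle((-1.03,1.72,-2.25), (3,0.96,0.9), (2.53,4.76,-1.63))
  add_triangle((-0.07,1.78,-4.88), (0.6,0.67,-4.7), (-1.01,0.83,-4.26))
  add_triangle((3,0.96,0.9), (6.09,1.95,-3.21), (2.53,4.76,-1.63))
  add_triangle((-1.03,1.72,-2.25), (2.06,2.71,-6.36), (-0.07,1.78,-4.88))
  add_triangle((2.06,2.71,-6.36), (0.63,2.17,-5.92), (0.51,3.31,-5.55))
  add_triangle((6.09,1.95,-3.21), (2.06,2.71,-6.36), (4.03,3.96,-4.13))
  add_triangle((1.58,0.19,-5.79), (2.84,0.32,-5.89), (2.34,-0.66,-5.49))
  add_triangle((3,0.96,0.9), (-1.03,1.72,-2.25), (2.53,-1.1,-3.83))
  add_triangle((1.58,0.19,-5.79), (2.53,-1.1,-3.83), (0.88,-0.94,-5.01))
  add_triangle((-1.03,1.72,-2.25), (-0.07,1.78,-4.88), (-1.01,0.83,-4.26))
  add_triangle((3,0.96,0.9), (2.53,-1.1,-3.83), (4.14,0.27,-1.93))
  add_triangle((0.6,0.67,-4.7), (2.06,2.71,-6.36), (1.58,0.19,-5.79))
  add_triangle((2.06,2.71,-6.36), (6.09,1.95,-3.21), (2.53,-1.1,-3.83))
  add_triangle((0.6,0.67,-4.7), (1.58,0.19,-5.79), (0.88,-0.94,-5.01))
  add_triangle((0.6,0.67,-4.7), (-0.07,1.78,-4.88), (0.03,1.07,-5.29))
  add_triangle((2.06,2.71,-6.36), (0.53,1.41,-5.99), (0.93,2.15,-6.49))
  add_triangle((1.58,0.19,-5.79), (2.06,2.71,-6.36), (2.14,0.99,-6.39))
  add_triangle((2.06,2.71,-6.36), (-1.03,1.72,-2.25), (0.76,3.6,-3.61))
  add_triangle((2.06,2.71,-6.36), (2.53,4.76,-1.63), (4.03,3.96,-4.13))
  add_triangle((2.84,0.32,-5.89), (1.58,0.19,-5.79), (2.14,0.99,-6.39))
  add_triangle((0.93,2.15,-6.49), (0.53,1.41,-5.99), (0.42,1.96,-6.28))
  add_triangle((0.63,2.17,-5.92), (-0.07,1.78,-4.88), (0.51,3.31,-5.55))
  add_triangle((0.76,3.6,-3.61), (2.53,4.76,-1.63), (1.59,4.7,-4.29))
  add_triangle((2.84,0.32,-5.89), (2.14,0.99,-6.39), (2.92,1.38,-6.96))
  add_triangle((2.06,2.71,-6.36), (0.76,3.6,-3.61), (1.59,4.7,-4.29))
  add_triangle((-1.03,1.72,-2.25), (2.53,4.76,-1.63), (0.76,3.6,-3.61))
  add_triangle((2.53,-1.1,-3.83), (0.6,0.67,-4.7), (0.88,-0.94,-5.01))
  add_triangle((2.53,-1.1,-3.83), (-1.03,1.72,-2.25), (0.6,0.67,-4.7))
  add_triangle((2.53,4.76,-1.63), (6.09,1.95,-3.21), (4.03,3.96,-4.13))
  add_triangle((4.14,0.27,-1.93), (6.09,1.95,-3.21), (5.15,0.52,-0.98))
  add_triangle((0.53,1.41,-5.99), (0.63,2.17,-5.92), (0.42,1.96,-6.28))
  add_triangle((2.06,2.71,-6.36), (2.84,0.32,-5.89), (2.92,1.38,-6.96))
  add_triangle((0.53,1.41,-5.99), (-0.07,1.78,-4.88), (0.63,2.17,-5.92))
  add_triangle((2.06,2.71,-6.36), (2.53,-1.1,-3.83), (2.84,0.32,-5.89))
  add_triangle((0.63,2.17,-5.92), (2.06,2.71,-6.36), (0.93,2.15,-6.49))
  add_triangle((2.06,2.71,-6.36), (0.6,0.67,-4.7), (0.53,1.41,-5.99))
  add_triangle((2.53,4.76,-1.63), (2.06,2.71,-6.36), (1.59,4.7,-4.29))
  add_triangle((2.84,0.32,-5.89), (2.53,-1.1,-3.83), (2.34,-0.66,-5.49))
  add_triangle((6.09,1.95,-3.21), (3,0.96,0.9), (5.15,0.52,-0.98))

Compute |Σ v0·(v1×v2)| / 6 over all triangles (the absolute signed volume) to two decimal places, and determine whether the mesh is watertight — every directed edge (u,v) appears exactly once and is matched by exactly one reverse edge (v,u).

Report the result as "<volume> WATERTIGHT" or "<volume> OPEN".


76.53 OPEN

Per-triangle v0·(v1×v2)/6:
  t1: -0.2081
  t2: +1.1045
  t3: -2.0623
  t4: +0.1368
  t5: -1.4733
  t6: +3.1637
  t7: +0.2230
  t8: -1.3856
  t9: +1.1989
  t10: +9.9476
  t11: +1.8901
  t12: +1.7710
  t13: +10.1168
  t14: +1.1024
  t15: -6.5561
  t16: +2.1587
  t17: +1.2814
  t18: +0.6084
  t19: +1.8090
  t20: +15.4208
  t21: +0.9699
  t22: -0.3767
  t23: +0.4994
  t24: +0.7122
  t25: +3.5135
  t26: +6.9329
  t27: +0.8798
  t28: +0.2554
  t29: +0.7424
  t30: +0.7402
  t31: +0.6505
  t32: +1.6841
  t33: +2.1467
  t34: -2.3348
  t35: -0.5388
  t36: +7.2383
  t37: +1.5695
  t38: -0.1562
  t39: +0.0218
  t40: +0.4559
  t41: +0.2934
  t42: +0.4019
  t43: +0.8752
  t44: +5.2310
  t45: +1.0371
  t46: +2.8424
Σ = +76.5350 → |volume| = 76.53

Directed edges: 138 total; 6 unmatched, e.g. (0.03,1.07,-5.29)→(0.53,1.41,-5.99) → open.


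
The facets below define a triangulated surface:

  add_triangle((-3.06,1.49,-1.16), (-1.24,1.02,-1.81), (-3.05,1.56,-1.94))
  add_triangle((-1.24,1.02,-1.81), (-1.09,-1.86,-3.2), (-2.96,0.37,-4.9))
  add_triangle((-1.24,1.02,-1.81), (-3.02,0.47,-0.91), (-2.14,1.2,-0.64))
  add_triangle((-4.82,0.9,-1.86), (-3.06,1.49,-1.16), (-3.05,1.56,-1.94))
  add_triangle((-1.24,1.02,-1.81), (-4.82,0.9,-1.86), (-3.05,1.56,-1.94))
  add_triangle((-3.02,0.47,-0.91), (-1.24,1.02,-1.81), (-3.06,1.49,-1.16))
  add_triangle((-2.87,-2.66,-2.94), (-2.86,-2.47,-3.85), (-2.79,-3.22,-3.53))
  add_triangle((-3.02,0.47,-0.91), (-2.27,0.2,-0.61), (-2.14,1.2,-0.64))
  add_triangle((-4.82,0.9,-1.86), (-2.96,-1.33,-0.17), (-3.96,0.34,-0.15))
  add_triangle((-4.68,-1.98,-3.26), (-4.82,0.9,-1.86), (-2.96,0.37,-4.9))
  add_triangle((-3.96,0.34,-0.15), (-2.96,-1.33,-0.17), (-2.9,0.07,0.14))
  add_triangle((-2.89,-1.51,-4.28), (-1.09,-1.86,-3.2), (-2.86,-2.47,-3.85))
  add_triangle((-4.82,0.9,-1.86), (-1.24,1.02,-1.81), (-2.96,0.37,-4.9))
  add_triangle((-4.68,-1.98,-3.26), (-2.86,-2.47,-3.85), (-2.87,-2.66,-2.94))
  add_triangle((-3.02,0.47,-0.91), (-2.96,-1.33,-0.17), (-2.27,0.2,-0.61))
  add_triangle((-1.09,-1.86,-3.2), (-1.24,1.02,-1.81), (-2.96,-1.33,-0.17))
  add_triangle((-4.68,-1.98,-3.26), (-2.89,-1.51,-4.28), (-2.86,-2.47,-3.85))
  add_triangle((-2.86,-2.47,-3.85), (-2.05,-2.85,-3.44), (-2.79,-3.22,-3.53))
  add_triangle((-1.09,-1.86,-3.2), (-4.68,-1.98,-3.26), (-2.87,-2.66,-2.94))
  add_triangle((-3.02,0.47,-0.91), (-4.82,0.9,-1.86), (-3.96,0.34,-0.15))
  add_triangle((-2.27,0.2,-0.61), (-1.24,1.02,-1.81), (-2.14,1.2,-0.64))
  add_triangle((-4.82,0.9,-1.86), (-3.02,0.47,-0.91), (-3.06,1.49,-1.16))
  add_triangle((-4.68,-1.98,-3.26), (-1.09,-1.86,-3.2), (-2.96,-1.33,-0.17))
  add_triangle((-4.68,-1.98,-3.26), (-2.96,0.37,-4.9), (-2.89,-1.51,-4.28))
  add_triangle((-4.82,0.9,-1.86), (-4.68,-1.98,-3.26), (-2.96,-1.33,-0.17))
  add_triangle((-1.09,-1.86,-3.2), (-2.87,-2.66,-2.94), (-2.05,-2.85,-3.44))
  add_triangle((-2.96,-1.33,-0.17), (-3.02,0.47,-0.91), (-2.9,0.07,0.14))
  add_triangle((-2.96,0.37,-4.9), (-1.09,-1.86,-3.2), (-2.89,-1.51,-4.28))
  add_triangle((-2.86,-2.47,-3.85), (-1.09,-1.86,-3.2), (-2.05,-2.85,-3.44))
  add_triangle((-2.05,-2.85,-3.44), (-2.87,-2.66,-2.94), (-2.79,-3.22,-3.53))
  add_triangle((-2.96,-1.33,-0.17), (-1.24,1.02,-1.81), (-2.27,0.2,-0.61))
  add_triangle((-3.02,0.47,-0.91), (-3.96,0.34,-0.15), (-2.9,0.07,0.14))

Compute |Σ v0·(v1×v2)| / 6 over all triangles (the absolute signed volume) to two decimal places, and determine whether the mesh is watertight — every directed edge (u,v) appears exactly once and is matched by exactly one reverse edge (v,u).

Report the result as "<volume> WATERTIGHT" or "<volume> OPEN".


24.16 WATERTIGHT

Per-triangle v0·(v1×v2)/6:
  t1: +0.1152
  t2: +0.3565
  t3: +0.6288
  t4: +0.5797
  t5: +0.5762
  t6: -0.6339
  t7: +0.3372
  t8: +0.0327
  t9: +1.7724
  t10: +8.4016
  t11: +0.2681
  t12: +0.9849
  t13: +2.5756
  t14: +1.1704
  t15: +0.0110
  t16: -3.6165
  t17: +1.8116
  t18: +0.3790
  t19: -1.7259
  t20: -0.0220
  t21: -0.5427
  t22: +0.1900
  t23: +2.2121
  t24: +3.5045
  t25: +4.4281
  t26: -0.4021
  t27: -0.7752
  t28: +1.7848
  t29: +0.5937
  t30: -0.1011
  t31: -0.6733
  t32: -0.0592
Σ = +24.1621 → |volume| = 24.16

Directed edges: 96 total, each appears once with its reverse present → watertight.


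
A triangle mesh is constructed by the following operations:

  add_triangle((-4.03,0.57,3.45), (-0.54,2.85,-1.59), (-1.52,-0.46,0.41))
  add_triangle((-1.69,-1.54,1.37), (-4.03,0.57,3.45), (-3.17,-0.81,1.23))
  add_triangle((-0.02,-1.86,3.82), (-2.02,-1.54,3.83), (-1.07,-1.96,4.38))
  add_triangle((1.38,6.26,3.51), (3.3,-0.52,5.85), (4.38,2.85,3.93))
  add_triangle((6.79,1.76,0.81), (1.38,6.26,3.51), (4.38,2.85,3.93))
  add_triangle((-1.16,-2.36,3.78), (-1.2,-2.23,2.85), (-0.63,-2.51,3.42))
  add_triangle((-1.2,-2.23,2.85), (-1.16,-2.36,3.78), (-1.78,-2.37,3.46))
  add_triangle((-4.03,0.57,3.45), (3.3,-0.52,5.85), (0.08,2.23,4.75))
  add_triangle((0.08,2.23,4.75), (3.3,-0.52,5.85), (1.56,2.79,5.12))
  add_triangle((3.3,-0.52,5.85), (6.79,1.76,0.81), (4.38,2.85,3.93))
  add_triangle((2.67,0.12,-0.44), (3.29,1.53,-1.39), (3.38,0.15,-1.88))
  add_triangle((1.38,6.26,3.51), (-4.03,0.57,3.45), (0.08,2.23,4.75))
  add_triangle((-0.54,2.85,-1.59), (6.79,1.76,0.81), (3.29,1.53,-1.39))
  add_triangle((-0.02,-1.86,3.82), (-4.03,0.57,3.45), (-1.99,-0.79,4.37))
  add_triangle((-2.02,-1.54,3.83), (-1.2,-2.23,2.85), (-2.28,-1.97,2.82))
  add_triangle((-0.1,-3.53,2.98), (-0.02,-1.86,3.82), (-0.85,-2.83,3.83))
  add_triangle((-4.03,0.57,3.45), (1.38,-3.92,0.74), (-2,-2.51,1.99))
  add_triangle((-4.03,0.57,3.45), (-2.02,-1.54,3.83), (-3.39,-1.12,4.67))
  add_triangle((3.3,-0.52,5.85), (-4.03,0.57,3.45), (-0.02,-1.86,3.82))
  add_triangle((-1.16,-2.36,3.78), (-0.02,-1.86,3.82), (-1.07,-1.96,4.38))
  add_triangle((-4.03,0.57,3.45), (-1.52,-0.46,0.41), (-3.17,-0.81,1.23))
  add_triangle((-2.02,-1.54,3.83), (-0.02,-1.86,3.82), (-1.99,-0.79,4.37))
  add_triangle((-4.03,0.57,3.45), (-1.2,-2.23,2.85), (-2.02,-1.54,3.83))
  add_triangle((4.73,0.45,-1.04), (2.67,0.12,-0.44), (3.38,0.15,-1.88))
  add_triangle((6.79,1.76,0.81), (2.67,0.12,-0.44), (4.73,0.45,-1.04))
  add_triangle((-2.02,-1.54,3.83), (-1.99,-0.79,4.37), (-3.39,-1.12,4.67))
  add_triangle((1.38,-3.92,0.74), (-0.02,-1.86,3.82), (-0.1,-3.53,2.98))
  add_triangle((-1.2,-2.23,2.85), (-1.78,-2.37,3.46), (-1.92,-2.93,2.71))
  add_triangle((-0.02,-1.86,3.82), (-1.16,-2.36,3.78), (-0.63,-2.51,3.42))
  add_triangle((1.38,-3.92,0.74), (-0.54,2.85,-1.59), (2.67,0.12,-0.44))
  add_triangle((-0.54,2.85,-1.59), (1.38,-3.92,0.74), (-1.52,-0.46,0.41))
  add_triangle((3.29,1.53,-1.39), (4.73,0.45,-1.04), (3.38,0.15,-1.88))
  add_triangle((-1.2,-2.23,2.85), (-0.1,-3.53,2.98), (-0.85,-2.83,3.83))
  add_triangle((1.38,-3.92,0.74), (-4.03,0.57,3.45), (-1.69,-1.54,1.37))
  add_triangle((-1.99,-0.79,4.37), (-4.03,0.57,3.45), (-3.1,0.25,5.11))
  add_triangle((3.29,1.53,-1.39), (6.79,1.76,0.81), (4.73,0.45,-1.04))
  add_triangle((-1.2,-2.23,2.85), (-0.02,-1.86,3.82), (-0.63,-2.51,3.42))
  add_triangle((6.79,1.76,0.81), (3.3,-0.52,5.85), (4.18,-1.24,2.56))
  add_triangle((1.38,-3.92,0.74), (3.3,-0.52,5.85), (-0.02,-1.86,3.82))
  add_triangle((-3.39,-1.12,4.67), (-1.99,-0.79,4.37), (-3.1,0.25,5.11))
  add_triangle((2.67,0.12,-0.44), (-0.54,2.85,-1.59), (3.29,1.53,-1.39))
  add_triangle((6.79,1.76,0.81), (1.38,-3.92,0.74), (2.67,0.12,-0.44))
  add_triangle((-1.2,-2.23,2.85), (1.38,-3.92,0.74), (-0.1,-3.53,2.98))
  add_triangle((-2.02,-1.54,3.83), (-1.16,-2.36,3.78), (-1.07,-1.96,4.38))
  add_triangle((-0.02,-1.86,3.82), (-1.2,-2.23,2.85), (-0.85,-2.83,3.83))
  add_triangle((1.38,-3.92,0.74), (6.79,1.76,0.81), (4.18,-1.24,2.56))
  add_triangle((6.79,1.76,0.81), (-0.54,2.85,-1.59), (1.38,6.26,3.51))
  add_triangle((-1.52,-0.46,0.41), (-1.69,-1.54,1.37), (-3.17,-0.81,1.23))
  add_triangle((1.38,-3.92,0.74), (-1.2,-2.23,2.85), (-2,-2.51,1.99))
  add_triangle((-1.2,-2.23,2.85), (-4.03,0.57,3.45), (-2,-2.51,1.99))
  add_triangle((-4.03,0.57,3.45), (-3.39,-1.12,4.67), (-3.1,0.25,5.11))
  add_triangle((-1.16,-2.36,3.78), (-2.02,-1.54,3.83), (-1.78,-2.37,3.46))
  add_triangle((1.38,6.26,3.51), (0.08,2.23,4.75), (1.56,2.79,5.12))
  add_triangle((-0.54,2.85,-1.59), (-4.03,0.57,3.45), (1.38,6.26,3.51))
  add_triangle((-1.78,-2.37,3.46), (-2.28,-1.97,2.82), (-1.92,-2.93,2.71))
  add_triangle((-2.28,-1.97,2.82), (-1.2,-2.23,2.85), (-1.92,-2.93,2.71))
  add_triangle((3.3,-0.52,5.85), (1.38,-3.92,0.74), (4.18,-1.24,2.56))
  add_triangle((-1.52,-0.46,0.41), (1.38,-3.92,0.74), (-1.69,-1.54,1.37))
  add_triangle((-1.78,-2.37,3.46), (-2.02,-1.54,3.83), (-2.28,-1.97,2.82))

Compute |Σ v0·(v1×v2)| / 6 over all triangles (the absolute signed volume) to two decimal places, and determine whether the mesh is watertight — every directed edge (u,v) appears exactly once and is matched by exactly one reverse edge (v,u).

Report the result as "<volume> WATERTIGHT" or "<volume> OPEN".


Per-triangle v0·(v1×v2)/6:
  t1: +2.5908
  t2: +1.7081
  t3: -0.0033
  t4: +15.7320
  t5: +16.2686
  t6: +0.1959
  t7: +0.1609
  t8: +13.2319
  t9: +4.7901
  t10: +15.8914
  t11: -0.8144
  t12: +13.8292
  t13: +4.8621
  t14: -0.5994
  t15: -0.7103
  t16: +1.0467
  t17: -2.9092
  t18: -0.0889
  t19: +10.7182
  t20: +0.4716
  t21: +0.0806
  t22: +1.2966
  t23: +1.1509
  t24: +0.1400
  t25: +0.3725
  t26: +0.7245
  t27: +2.0230
  t28: +0.2491
  t29: +0.4108
  t30: +1.7378
  t31: +1.0582
  t32: +1.1808
  t33: +0.5256
  t34: +2.4880
  t35: -1.4301
  t36: +2.7949
  t37: -0.3091
  t38: +11.1385
  t39: +9.5998
  t40: +1.2353
  t41: -0.0518
  t42: +4.0444
  t43: +0.8697
  t44: +0.5592
  t45: +0.2831
  t46: +8.4660
  t47: +21.5096
  t48: +0.1323
  t49: +2.6099
  t50: +2.9714
  t51: +2.4149
  t52: +0.4968
  t53: +4.9772
  t54: +17.6380
  t55: +0.5018
  t56: -0.5077
  t57: +9.3310
  t58: +0.7147
  t59: +0.5192
Σ = +210.3191 → |volume| = 210.32

Directed edges: 177 total; 3 unmatched, e.g. (1.38,6.26,3.51)→(3.3,-0.52,5.85) → open.

210.32 OPEN


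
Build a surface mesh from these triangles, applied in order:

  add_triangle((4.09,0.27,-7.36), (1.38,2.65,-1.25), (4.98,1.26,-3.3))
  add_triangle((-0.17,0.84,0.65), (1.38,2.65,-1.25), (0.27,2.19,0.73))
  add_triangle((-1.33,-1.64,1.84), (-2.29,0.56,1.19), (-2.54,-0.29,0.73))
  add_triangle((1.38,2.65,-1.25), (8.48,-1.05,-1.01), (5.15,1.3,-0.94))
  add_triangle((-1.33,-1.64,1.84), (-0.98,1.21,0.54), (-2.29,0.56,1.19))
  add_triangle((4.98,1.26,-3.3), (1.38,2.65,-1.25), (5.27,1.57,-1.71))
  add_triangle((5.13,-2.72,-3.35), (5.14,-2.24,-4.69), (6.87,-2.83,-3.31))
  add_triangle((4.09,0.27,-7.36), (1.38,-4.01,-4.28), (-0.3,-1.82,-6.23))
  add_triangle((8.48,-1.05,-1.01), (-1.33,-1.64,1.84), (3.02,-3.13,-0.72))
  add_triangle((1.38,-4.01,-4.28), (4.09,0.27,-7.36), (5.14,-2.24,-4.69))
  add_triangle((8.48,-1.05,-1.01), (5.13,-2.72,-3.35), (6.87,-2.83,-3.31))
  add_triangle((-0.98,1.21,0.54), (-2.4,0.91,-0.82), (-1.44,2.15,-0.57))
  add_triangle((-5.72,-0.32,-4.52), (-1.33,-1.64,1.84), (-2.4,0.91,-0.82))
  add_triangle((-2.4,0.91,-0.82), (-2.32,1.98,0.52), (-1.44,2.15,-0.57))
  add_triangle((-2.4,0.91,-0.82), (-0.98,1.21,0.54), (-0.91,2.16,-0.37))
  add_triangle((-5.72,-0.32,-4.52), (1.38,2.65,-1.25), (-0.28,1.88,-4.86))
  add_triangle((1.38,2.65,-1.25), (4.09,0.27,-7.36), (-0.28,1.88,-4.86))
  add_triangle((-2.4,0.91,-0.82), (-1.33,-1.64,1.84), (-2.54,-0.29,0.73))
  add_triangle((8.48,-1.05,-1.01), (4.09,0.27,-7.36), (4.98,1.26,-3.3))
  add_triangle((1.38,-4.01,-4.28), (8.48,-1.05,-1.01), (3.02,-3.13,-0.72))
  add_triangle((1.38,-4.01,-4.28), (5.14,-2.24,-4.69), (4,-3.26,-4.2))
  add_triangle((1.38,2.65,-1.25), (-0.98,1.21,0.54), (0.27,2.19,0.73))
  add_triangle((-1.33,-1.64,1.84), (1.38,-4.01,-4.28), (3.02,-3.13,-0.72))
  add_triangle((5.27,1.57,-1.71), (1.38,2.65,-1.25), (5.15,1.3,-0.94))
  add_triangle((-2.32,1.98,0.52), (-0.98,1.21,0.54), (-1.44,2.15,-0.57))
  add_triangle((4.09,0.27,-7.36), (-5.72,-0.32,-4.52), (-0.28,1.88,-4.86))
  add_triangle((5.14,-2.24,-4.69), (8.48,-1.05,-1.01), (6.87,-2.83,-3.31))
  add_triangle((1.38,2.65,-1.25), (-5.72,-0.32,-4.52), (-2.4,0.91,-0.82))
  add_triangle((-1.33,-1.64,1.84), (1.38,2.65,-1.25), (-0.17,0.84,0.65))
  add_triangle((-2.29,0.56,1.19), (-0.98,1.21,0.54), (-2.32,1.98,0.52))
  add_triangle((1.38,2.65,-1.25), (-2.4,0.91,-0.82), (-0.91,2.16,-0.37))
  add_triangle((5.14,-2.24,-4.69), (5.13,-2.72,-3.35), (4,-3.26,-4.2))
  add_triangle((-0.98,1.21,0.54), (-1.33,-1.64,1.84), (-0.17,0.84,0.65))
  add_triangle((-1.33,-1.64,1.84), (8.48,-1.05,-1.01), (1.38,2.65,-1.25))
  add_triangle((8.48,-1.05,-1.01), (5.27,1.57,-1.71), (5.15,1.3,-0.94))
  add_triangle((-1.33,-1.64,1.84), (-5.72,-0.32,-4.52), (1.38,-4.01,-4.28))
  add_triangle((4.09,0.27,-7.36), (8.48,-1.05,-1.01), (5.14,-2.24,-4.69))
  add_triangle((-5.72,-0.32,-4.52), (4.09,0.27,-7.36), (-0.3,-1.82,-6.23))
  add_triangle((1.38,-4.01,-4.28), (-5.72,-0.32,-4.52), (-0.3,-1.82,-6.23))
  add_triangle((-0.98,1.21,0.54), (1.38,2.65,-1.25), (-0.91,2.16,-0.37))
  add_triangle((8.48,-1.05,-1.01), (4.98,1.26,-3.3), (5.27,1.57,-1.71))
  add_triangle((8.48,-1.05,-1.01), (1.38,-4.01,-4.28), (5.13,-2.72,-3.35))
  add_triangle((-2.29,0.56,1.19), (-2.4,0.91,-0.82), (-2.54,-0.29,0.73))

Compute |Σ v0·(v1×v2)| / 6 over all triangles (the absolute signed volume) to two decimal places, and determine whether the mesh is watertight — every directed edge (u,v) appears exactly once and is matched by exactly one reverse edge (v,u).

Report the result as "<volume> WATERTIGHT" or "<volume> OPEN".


Per-triangle v0·(v1×v2)/6:
  t1: +9.0926
  t2: -0.0708
  t3: +0.8420
  t4: -1.6709
  t5: +0.4485
  t6: +3.4693
  t7: +1.4145
  t8: +16.7209
  t9: +7.4692
  t10: +15.9054
  t11: -0.3203
  t12: -0.5875
  t13: +4.4848
  t14: +0.8765
  t15: +0.6549
  t16: +7.1479
  t17: +10.9524
  t18: +0.2205
  t19: +15.2585
  t20: +14.0764
  t21: +2.3187
  t22: +0.8267
  t23: +7.9801
  t24: +1.2726
  t25: +0.2431
  t26: +18.9596
  t27: +5.7604
  t28: +4.9704
  t29: +0.0662
  t30: +0.2705
  t31: +1.1748
  t32: +1.9576
  t33: +0.4122
  t34: +3.9352
  t35: +1.9381
  t36: +19.2802
  t37: +20.0512
  t38: +18.4436
  t39: +14.1191
  t40: +0.5368
  t41: +5.6321
  t42: +2.7349
  t43: +0.7916
Σ = +240.0605 → |volume| = 240.06

Directed edges: 129 total; 9 unmatched, e.g. (0.27,2.19,0.73)→(-0.17,0.84,0.65) → open.

240.06 OPEN


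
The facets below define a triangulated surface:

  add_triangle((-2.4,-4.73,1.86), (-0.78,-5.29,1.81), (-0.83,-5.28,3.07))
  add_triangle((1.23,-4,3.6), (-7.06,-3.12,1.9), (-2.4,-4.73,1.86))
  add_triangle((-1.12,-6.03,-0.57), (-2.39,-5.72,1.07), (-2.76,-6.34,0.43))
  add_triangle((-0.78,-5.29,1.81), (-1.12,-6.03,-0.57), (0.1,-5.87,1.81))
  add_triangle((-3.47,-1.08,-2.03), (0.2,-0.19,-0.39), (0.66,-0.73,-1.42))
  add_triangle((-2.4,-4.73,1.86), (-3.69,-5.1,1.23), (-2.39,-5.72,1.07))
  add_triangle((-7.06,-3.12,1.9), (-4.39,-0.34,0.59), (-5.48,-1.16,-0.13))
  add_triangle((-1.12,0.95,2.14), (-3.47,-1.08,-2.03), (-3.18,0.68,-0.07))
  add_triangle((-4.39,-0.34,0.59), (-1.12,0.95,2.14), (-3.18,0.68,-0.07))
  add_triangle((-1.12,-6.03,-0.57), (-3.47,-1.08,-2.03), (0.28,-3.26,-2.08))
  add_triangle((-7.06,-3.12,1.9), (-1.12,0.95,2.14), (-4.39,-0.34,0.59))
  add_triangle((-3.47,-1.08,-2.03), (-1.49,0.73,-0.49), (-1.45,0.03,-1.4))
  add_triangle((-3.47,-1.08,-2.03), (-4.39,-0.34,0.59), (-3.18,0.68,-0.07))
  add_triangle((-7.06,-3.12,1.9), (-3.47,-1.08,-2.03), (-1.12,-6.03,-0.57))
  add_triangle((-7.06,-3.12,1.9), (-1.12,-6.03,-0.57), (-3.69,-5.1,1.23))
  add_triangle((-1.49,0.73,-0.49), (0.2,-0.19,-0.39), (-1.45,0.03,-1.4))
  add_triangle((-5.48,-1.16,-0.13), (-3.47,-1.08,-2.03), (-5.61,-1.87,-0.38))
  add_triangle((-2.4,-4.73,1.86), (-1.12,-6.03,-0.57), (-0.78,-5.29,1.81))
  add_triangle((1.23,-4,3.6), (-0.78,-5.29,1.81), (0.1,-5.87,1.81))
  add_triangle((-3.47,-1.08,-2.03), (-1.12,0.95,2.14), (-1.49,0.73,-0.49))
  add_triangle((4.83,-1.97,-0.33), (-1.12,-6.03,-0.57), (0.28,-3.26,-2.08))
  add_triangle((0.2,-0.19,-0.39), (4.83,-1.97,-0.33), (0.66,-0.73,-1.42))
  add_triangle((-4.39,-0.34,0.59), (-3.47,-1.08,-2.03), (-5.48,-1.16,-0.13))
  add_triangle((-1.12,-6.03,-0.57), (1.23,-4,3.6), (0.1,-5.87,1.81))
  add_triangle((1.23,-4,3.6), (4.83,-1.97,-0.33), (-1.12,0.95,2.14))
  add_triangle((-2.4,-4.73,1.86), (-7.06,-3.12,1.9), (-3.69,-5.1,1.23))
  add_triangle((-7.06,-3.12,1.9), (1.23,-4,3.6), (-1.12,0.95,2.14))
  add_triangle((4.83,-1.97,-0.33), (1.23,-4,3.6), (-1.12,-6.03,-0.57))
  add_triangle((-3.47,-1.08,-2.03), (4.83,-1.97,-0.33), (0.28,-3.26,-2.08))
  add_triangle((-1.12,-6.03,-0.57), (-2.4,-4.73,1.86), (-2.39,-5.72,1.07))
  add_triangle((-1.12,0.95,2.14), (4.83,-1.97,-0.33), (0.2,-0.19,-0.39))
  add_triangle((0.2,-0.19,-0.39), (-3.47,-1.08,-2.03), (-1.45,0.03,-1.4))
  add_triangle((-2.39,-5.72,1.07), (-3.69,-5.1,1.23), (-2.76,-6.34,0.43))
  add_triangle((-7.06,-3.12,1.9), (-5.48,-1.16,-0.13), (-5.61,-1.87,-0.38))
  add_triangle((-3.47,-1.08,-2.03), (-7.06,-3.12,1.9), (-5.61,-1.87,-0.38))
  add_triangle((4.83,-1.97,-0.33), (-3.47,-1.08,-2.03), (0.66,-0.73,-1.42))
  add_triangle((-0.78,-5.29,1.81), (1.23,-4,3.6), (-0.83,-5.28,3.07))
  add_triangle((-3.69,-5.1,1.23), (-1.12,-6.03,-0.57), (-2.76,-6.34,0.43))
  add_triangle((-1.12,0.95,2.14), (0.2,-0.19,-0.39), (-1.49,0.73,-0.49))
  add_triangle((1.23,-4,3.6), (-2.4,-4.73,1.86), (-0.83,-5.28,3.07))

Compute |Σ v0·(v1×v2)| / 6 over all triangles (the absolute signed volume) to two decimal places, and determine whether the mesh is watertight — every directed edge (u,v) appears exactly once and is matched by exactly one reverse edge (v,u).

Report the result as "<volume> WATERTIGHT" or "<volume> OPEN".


Per-triangle v0·(v1×v2)/6:
  t1: +1.8856
  t2: +10.4818
  t3: +1.1882
  t4: +2.2819
  t5: +0.0108
  t6: +1.3380
  t7: +2.1433
  t8: -1.3547
  t9: +1.7256
  t10: +7.5375
  t11: +4.4672
  t12: +0.4871
  t13: +1.9871
  t14: +19.7683
  t15: +5.1005
  t16: +0.0559
  t17: +1.1361
  t18: +4.0019
  t19: +2.2179
  t20: +1.6431
  t21: +9.1244
  t22: +0.0196
  t23: +0.8292
  t24: -0.0696
  t25: +7.2737
  t26: +3.9332
  t27: +16.5132
  t28: +21.0583
  t29: +1.6014
  t30: +0.6153
  t31: -0.0307
  t32: +0.2216
  t33: +1.1528
  t34: +1.6553
  t35: +1.1162
  t36: +1.9208
  t37: +2.1284
  t38: +0.1144
  t39: -0.0119
  t40: +0.4013
Σ = +137.6701 → |volume| = 137.67

Directed edges: 120 total, each appears once with its reverse present → watertight.

137.67 WATERTIGHT


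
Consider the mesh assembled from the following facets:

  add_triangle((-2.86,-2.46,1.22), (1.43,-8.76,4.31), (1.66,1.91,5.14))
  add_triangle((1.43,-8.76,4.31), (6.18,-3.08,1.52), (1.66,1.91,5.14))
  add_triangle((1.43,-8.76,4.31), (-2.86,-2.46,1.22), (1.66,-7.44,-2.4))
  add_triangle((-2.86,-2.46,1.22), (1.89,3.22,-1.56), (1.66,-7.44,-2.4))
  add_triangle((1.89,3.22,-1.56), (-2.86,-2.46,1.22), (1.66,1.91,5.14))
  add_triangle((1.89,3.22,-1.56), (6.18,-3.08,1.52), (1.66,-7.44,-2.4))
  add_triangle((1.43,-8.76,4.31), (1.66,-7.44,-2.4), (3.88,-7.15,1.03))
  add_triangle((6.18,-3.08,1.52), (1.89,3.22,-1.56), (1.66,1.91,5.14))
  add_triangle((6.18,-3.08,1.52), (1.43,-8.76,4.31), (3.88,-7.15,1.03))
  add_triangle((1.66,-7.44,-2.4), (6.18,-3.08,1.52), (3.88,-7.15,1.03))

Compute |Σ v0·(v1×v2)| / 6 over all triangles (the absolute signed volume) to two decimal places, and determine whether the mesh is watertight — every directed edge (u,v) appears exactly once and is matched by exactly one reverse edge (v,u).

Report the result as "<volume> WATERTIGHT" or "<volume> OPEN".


227.75 WATERTIGHT

Per-triangle v0·(v1×v2)/6:
  t1: +28.9789
  t2: +50.3800
  t3: +28.8534
  t4: +4.4720
  t5: +4.6176
  t6: +25.8300
  t7: +22.3860
  t8: +25.9929
  t9: +20.6395
  t10: +15.6038
Σ = +227.7542 → |volume| = 227.75

Directed edges: 30 total, each appears once with its reverse present → watertight.


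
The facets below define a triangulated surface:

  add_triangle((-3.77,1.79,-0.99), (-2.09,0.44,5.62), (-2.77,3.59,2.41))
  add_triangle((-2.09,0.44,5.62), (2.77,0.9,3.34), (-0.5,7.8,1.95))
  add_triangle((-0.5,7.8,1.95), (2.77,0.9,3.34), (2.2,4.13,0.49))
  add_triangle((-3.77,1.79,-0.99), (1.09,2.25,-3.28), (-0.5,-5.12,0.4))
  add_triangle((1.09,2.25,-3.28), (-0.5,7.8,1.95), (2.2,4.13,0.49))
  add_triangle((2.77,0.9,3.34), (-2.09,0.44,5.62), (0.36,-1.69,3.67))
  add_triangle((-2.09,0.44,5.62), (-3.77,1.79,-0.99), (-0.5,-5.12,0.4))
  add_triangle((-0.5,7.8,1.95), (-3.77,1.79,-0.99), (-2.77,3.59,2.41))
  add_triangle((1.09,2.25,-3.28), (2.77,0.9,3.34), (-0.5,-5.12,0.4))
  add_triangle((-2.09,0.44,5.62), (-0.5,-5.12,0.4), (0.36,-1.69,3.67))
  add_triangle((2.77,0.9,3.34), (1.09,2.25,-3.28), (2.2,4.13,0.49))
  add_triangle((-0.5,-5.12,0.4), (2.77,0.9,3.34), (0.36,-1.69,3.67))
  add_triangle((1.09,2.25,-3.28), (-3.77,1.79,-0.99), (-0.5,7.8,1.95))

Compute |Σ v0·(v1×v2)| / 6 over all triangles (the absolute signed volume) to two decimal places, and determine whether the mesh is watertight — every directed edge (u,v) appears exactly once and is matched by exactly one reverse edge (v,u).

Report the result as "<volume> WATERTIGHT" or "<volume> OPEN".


165.08 OPEN

Per-triangle v0·(v1×v2)/6:
  t1: +9.9062
  t2: +28.6040
  t3: +11.9752
  t4: +11.0809
  t5: +11.4416
  t6: +8.4624
  t7: +20.5813
  t8: +11.9335
  t9: +9.6373
  t10: +8.9729
  t11: +5.3508
  t12: +6.5695
  t13: +20.5654
Σ = +165.0811 → |volume| = 165.08

Directed edges: 39 total; 3 unmatched, e.g. (-2.09,0.44,5.62)→(-2.77,3.59,2.41) → open.


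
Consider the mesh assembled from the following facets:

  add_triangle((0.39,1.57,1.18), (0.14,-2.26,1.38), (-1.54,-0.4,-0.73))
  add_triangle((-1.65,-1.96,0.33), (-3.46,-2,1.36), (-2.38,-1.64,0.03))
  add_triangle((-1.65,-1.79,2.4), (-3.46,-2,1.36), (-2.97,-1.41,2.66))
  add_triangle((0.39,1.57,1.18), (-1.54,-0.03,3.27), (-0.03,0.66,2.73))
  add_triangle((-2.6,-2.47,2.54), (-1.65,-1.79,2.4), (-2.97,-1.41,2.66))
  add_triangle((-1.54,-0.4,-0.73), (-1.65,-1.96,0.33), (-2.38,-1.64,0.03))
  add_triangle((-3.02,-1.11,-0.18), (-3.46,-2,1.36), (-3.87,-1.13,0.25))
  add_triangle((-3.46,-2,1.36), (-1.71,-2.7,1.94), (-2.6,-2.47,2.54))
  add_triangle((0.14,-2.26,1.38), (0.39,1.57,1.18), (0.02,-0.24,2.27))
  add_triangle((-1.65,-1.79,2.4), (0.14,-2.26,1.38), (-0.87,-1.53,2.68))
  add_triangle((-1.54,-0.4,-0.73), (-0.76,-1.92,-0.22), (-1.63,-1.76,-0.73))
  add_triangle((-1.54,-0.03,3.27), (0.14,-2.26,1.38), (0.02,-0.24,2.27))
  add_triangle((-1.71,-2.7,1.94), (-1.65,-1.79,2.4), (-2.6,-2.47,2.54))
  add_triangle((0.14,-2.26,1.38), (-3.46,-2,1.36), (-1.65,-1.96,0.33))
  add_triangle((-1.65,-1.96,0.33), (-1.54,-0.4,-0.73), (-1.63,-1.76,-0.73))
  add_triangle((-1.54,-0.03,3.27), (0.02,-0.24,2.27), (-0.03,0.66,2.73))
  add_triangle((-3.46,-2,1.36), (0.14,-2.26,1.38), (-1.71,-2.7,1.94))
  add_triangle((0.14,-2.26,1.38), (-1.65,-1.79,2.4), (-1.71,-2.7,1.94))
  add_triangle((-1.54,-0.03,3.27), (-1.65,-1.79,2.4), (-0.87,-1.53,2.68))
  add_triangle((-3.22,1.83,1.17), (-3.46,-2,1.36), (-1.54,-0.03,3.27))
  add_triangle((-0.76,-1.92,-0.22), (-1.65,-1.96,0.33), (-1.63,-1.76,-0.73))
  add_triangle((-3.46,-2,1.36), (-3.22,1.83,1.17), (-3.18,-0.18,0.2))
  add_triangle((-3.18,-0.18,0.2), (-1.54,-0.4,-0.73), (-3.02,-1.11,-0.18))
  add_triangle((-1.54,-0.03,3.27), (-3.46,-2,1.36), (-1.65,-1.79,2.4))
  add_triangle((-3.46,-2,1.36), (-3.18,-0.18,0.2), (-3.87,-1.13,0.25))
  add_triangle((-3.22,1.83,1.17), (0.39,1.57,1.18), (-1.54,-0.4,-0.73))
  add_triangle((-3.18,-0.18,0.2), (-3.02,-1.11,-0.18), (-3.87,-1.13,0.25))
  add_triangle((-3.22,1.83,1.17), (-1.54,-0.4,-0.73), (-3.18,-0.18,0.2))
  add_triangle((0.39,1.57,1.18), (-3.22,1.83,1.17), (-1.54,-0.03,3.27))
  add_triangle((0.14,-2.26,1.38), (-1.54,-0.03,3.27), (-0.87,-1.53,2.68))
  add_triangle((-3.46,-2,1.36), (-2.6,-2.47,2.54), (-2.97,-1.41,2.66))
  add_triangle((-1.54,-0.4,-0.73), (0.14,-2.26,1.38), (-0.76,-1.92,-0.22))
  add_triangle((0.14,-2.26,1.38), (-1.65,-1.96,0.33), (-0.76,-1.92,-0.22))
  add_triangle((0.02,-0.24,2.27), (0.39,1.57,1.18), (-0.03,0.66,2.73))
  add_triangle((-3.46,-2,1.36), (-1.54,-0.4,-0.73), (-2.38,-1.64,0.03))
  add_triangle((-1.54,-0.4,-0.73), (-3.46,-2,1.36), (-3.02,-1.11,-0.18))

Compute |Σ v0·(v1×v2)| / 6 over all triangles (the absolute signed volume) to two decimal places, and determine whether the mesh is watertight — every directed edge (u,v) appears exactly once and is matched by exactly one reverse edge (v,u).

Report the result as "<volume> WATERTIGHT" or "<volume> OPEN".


25.41 WATERTIGHT

Per-triangle v0·(v1×v2)/6:
  t1: -1.0817
  t2: +0.4769
  t3: -1.0296
  t4: +0.7288
  t5: +0.4587
  t6: +0.1636
  t7: +0.4067
  t8: +0.7912
  t9: +0.3856
  t10: +0.6829
  t11: -0.0293
  t12: +1.2395
  t13: +0.3413
  t14: +1.2627
  t15: +0.3648
  t16: +0.5566
  t17: +0.2952
  t18: +0.7309
  t19: +0.8043
  t20: +5.7196
  t21: +0.3134
  t22: +2.1435
  t23: +0.3502
  t24: +2.1538
  t25: +0.5452
  t26: +0.3354
  t27: +0.1819
  t28: +0.7214
  t29: +3.2482
  t30: +0.1678
  t31: +1.1010
  t32: -0.4981
  t33: +0.6421
  t34: +0.1709
  t35: +0.4595
  t36: +0.1031
Σ = +25.4078 → |volume| = 25.41

Directed edges: 108 total, each appears once with its reverse present → watertight.


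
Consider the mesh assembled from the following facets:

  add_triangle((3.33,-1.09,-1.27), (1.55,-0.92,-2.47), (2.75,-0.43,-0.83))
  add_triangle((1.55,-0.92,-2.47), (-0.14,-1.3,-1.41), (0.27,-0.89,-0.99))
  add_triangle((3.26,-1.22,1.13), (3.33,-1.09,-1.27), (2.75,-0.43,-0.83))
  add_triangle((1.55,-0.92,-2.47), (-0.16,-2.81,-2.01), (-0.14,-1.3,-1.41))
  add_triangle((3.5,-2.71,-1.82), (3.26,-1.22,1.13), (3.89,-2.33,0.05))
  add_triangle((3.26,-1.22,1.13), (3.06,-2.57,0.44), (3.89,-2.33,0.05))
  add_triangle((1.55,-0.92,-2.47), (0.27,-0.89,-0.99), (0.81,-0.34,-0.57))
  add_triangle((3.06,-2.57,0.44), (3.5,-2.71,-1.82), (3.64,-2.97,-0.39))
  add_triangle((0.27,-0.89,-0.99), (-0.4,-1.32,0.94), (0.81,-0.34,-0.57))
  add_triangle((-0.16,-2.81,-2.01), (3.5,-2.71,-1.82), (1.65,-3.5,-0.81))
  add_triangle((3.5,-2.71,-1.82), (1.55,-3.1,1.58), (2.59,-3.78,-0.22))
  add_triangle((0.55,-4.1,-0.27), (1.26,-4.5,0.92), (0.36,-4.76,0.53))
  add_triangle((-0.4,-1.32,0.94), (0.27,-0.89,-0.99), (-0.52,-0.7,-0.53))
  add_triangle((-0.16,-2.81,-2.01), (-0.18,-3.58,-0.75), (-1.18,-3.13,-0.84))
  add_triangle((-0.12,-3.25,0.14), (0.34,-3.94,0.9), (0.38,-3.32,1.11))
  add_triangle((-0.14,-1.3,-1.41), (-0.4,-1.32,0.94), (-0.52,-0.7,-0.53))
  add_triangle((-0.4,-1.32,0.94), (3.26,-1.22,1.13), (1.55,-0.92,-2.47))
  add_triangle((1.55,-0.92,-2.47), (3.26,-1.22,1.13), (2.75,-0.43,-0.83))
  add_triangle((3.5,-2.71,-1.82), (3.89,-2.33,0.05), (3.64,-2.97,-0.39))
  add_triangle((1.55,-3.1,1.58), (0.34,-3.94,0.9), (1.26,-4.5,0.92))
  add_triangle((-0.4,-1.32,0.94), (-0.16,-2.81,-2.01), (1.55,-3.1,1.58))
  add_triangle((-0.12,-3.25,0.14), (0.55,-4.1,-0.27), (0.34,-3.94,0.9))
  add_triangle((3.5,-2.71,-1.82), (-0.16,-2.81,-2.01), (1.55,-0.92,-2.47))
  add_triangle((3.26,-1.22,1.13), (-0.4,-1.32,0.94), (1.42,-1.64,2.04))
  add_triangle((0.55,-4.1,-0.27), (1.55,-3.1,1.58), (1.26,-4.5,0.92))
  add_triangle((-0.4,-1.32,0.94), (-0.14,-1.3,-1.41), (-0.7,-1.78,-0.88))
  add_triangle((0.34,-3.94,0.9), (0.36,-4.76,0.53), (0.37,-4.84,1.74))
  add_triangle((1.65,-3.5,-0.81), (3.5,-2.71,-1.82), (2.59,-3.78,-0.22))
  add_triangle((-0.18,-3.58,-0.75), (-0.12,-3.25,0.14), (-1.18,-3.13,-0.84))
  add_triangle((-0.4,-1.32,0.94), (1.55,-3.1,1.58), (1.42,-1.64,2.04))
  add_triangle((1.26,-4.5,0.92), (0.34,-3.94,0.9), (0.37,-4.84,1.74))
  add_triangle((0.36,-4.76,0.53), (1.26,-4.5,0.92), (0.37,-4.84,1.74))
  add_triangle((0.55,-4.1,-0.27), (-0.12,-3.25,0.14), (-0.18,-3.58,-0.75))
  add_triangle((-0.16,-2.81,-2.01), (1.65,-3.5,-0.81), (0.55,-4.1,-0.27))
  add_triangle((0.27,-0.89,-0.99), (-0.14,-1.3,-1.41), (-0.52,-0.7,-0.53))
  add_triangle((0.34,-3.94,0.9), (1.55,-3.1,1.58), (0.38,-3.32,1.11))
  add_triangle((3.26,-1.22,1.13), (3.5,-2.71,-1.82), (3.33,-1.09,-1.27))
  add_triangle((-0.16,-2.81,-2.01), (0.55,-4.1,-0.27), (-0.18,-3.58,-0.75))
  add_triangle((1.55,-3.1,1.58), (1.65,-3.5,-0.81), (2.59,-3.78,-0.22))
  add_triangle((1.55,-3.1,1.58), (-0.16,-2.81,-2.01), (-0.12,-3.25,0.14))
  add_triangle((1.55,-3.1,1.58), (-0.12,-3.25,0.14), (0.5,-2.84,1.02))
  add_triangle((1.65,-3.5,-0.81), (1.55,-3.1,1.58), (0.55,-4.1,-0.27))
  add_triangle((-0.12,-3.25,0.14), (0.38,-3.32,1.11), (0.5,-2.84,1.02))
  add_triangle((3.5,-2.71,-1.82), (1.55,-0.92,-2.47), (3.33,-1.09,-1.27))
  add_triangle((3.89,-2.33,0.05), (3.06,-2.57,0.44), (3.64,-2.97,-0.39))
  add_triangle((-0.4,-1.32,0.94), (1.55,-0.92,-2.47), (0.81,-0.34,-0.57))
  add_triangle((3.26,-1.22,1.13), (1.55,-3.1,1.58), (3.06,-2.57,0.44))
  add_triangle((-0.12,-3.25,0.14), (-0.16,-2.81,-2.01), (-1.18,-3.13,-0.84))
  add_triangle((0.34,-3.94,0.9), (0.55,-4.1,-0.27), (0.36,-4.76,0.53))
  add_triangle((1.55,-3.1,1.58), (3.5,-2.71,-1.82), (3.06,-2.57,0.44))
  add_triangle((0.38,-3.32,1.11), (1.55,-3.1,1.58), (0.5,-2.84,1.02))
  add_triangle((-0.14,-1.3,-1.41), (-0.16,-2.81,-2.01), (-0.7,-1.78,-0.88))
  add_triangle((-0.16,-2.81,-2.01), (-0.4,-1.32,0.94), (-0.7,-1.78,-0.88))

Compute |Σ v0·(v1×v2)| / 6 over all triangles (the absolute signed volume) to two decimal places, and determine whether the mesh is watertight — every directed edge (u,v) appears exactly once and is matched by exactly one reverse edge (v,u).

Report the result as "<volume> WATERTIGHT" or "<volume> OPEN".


Per-triangle v0·(v1×v2)/6:
  t1: +0.4401
  t2: -0.1079
  t3: +0.6378
  t4: +0.4163
  t5: +0.4530
  t6: +0.7103
  t7: -0.1155
  t8: -0.0037
  t9: -0.2297
  t10: +2.7958
  t11: +1.2212
  t12: +0.6098
  t13: -0.2321
  t14: +0.8652
  t15: +0.0555
  t16: +0.2157
  t17: -2.6006
  t18: -1.3083
  t19: +0.7811
  t20: +0.5899
  t21: +2.1012
  t22: +0.3949
  t23: +3.1899
  t24: -0.5863
  t25: +0.1425
  t26: -0.2025
  t27: -0.0386
  t28: +1.4111
  t29: +0.4961
  t30: +0.7423
  t31: -0.3598
  t32: +0.8750
  t33: +0.3551
  t34: +1.6848
  t35: -0.0158
  t36: +0.2426
  t37: +2.1017
  t38: +0.6347
  t39: +1.0490
  t40: -1.8772
  t41: -0.3354
  t42: +1.8883
  t43: -0.0724
  t44: +1.5201
  t45: +0.4139
  t46: +0.3010
  t47: +1.6571
  t48: -1.1990
  t49: -0.1120
  t50: +1.9718
  t51: -0.0060
  t52: +0.1468
  t53: +0.4684
Σ = +24.1772 → |volume| = 24.18

Directed edges: 159 total; 3 unmatched, e.g. (1.42,-1.64,2.04)→(3.26,-1.22,1.13) → open.

24.18 OPEN
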